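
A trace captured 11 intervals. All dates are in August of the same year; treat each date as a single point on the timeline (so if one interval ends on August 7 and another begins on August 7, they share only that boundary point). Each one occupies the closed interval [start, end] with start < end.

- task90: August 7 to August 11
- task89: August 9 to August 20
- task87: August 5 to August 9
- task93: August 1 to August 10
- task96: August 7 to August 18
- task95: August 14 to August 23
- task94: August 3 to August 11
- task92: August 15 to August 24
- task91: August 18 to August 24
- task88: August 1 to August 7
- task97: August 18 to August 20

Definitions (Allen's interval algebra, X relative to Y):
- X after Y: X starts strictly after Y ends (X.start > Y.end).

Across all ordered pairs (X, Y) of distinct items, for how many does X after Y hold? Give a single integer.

Checking all 110 ordered pairs for relation 'after'; matching pairs in alphabetical order:
(task89, task88): task89 after task88 ✓
(task91, task87): task91 after task87 ✓
(task91, task88): task91 after task88 ✓
(task91, task90): task91 after task90 ✓
(task91, task93): task91 after task93 ✓
(task91, task94): task91 after task94 ✓
(task92, task87): task92 after task87 ✓
(task92, task88): task92 after task88 ✓
(task92, task90): task92 after task90 ✓
(task92, task93): task92 after task93 ✓
(task92, task94): task92 after task94 ✓
(task95, task87): task95 after task87 ✓
(task95, task88): task95 after task88 ✓
(task95, task90): task95 after task90 ✓
(task95, task93): task95 after task93 ✓
(task95, task94): task95 after task94 ✓
(task97, task87): task97 after task87 ✓
(task97, task88): task97 after task88 ✓
(task97, task90): task97 after task90 ✓
(task97, task93): task97 after task93 ✓
(task97, task94): task97 after task94 ✓
Count: 21.

21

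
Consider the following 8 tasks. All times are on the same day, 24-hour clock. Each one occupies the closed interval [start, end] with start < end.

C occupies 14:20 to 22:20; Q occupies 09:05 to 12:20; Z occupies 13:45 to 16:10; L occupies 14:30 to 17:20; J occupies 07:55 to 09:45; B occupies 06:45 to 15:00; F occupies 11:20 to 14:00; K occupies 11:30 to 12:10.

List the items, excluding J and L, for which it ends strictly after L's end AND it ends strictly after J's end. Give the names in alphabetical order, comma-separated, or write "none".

C

Conditions: its end is strictly after L's end (X.end > 17:20) AND its end is strictly after J's end (X.end > 09:45).
B: end 15:00 > 17:20? ✗; end 15:00 > 09:45? ✓ → no.
C: end 22:20 > 17:20? ✓; end 22:20 > 09:45? ✓ → yes.
F: end 14:00 > 17:20? ✗; end 14:00 > 09:45? ✓ → no.
K: end 12:10 > 17:20? ✗; end 12:10 > 09:45? ✓ → no.
Q: end 12:20 > 17:20? ✗; end 12:20 > 09:45? ✓ → no.
Z: end 16:10 > 17:20? ✗; end 16:10 > 09:45? ✓ → no.
Result: C.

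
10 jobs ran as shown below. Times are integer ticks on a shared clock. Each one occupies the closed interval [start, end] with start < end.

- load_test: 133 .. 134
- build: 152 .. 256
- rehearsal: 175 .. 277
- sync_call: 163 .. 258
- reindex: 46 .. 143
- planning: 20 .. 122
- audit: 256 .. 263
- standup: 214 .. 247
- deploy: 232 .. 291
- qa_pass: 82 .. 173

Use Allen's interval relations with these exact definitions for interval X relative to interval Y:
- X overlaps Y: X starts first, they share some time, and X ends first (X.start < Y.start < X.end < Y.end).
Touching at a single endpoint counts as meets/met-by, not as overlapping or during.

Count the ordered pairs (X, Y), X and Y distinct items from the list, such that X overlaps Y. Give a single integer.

13

Checking all 90 ordered pairs for relation 'overlaps'; matching pairs in alphabetical order:
(build, deploy): build overlaps deploy ✓
(build, rehearsal): build overlaps rehearsal ✓
(build, sync_call): build overlaps sync_call ✓
(planning, qa_pass): planning overlaps qa_pass ✓
(planning, reindex): planning overlaps reindex ✓
(qa_pass, build): qa_pass overlaps build ✓
(qa_pass, sync_call): qa_pass overlaps sync_call ✓
(rehearsal, deploy): rehearsal overlaps deploy ✓
(reindex, qa_pass): reindex overlaps qa_pass ✓
(standup, deploy): standup overlaps deploy ✓
(sync_call, audit): sync_call overlaps audit ✓
(sync_call, deploy): sync_call overlaps deploy ✓
(sync_call, rehearsal): sync_call overlaps rehearsal ✓
Count: 13.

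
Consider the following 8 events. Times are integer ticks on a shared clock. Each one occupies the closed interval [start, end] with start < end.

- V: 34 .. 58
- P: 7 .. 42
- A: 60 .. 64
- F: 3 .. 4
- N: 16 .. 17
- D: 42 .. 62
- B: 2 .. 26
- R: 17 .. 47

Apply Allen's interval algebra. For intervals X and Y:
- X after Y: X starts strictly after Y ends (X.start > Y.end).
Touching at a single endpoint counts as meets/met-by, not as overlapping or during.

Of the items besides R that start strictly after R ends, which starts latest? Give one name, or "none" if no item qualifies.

A

Target R = [17, 47].
A [60, 64] → after → candidate.
B [2, 26] → overlaps → excluded.
D [42, 62] → overlapped-by → excluded.
F [3, 4] → before → excluded.
N [16, 17] → meets → excluded.
P [7, 42] → overlaps → excluded.
V [34, 58] → overlapped-by → excluded.
Among candidates, latest start is 60 → A.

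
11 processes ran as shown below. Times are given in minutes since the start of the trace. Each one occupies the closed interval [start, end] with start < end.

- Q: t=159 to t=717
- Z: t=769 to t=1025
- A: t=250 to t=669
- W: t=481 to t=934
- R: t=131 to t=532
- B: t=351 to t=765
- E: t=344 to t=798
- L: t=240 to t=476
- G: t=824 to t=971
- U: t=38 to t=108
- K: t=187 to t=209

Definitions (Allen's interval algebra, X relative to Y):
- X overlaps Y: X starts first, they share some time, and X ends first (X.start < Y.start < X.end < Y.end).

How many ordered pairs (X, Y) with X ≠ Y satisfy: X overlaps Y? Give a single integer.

19

Checking all 110 ordered pairs for relation 'overlaps'; matching pairs in alphabetical order:
(A, B): A overlaps B ✓
(A, E): A overlaps E ✓
(A, W): A overlaps W ✓
(B, W): B overlaps W ✓
(E, W): E overlaps W ✓
(E, Z): E overlaps Z ✓
(L, A): L overlaps A ✓
(L, B): L overlaps B ✓
(L, E): L overlaps E ✓
(Q, B): Q overlaps B ✓
(Q, E): Q overlaps E ✓
(Q, W): Q overlaps W ✓
(R, A): R overlaps A ✓
(R, B): R overlaps B ✓
(R, E): R overlaps E ✓
(R, Q): R overlaps Q ✓
(R, W): R overlaps W ✓
(W, G): W overlaps G ✓
(W, Z): W overlaps Z ✓
Count: 19.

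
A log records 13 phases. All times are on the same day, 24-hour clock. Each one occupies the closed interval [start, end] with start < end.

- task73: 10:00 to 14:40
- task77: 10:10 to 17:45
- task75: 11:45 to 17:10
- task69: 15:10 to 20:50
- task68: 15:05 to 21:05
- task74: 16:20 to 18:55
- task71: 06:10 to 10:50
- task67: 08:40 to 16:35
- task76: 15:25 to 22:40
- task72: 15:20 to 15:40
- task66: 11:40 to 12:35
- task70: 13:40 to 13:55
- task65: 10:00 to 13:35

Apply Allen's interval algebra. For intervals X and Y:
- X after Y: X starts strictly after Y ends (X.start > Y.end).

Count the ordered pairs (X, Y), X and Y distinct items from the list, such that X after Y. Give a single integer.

Checking all 156 ordered pairs for relation 'after'; matching pairs in alphabetical order:
(task66, task71): task66 after task71 ✓
(task68, task65): task68 after task65 ✓
(task68, task66): task68 after task66 ✓
(task68, task70): task68 after task70 ✓
(task68, task71): task68 after task71 ✓
(task68, task73): task68 after task73 ✓
(task69, task65): task69 after task65 ✓
(task69, task66): task69 after task66 ✓
(task69, task70): task69 after task70 ✓
(task69, task71): task69 after task71 ✓
(task69, task73): task69 after task73 ✓
(task70, task65): task70 after task65 ✓
(task70, task66): task70 after task66 ✓
(task70, task71): task70 after task71 ✓
(task72, task65): task72 after task65 ✓
(task72, task66): task72 after task66 ✓
(task72, task70): task72 after task70 ✓
(task72, task71): task72 after task71 ✓
(task72, task73): task72 after task73 ✓
(task74, task65): task74 after task65 ✓
(task74, task66): task74 after task66 ✓
(task74, task70): task74 after task70 ✓
(task74, task71): task74 after task71 ✓
(task74, task72): task74 after task72 ✓
... plus 7 further pairs not listed.
Count: 31.

31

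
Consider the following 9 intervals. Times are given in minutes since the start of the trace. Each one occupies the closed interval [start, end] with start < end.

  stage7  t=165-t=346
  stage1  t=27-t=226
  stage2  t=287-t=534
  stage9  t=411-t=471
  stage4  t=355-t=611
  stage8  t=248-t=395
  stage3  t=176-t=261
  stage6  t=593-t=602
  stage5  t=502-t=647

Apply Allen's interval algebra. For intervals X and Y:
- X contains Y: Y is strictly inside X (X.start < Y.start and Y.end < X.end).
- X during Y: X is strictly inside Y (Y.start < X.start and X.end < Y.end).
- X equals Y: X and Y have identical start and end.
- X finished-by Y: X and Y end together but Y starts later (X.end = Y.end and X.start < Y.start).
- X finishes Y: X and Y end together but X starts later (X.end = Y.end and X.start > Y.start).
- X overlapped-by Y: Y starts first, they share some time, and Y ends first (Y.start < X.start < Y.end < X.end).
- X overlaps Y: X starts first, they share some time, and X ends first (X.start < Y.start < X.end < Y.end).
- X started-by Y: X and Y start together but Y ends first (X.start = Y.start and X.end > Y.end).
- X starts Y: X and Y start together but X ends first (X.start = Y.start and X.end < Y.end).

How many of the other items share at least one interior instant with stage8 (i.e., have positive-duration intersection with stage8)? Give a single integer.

4

Target stage8 = [t=248, t=395].
stage1 [t=27, t=226] → before → no.
stage2 [t=287, t=534] → overlapped-by → counts.
stage3 [t=176, t=261] → overlaps → counts.
stage4 [t=355, t=611] → overlapped-by → counts.
stage5 [t=502, t=647] → after → no.
stage6 [t=593, t=602] → after → no.
stage7 [t=165, t=346] → overlaps → counts.
stage9 [t=411, t=471] → after → no.
Total: 4.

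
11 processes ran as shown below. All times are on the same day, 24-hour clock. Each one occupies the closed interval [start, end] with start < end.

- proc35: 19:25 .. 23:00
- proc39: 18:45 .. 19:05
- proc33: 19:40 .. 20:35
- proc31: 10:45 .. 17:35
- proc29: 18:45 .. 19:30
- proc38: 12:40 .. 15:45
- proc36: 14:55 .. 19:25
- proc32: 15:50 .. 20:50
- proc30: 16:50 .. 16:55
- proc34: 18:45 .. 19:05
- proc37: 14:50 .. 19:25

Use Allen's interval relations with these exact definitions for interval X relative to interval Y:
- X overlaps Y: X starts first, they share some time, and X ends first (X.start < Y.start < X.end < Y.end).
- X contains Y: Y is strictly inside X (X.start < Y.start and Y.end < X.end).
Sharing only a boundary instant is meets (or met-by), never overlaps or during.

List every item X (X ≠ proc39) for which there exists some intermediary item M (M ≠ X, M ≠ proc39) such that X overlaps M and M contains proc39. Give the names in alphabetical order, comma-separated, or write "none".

proc31, proc36, proc37, proc38

Target proc39 = [18:45, 19:05].
Intermediaries M with M contains proc39: proc32, proc36, proc37.
Via proc32 — items with X overlaps proc32: proc31, proc36, proc37.
Via proc36 — items with X overlaps proc36: proc31, proc38.
Via proc37 — items with X overlaps proc37: proc31, proc38.
Union: proc31, proc36, proc37, proc38.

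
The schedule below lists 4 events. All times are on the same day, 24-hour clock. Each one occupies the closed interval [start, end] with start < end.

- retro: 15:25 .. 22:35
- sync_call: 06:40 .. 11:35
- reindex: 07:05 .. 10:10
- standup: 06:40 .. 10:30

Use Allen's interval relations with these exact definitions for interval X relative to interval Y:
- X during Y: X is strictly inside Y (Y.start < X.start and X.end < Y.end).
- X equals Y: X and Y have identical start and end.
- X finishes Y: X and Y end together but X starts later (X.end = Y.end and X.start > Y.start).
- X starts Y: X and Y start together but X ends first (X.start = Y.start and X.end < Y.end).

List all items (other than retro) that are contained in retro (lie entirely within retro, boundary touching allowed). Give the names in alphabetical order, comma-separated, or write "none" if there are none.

none

Target retro = [15:25, 22:35].
reindex [07:05, 10:10] → before → no.
standup [06:40, 10:30] → before → no.
sync_call [06:40, 11:35] → before → no.
Result: none.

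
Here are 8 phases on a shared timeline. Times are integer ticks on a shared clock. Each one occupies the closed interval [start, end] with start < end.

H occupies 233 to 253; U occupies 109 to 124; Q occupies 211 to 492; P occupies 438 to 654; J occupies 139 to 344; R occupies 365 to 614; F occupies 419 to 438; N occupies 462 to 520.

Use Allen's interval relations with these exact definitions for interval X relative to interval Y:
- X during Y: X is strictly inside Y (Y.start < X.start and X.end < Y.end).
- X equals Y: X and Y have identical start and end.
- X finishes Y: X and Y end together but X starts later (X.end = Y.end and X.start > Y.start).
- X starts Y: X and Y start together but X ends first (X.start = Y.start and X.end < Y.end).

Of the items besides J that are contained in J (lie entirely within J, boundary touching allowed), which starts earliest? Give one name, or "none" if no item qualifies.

Target J = [139, 344].
F [419, 438] → after → excluded.
H [233, 253] → during → candidate.
N [462, 520] → after → excluded.
P [438, 654] → after → excluded.
Q [211, 492] → overlapped-by → excluded.
R [365, 614] → after → excluded.
U [109, 124] → before → excluded.
Among candidates, earliest start is 233 → H.

H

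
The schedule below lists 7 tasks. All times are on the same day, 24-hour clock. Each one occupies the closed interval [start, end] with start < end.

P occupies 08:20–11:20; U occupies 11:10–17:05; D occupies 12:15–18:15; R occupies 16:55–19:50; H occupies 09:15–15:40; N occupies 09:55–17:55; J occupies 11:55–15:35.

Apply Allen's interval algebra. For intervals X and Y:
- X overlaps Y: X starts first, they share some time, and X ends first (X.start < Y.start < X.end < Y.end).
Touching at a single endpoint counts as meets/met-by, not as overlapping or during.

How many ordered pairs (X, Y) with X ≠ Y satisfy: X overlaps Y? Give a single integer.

Checking all 42 ordered pairs for relation 'overlaps'; matching pairs in alphabetical order:
(D, R): D overlaps R ✓
(H, D): H overlaps D ✓
(H, N): H overlaps N ✓
(H, U): H overlaps U ✓
(J, D): J overlaps D ✓
(N, D): N overlaps D ✓
(N, R): N overlaps R ✓
(P, H): P overlaps H ✓
(P, N): P overlaps N ✓
(P, U): P overlaps U ✓
(U, D): U overlaps D ✓
(U, R): U overlaps R ✓
Count: 12.

12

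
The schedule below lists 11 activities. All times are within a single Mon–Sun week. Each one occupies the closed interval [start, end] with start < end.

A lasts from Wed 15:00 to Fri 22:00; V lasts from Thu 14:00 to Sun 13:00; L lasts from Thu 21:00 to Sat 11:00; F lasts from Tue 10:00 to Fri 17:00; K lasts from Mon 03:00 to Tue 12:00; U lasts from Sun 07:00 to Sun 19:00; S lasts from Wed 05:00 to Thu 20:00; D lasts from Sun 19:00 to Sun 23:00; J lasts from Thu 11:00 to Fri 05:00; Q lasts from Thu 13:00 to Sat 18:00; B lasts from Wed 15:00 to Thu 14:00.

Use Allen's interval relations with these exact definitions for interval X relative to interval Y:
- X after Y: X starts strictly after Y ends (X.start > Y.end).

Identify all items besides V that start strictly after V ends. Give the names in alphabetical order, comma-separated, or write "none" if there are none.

Target V = [Thu 14:00, Sun 13:00].
A [Wed 15:00, Fri 22:00] → overlaps → no.
B [Wed 15:00, Thu 14:00] → meets → no.
D [Sun 19:00, Sun 23:00] → after → yes.
F [Tue 10:00, Fri 17:00] → overlaps → no.
J [Thu 11:00, Fri 05:00] → overlaps → no.
K [Mon 03:00, Tue 12:00] → before → no.
L [Thu 21:00, Sat 11:00] → during → no.
Q [Thu 13:00, Sat 18:00] → overlaps → no.
S [Wed 05:00, Thu 20:00] → overlaps → no.
U [Sun 07:00, Sun 19:00] → overlapped-by → no.
Result: D.

D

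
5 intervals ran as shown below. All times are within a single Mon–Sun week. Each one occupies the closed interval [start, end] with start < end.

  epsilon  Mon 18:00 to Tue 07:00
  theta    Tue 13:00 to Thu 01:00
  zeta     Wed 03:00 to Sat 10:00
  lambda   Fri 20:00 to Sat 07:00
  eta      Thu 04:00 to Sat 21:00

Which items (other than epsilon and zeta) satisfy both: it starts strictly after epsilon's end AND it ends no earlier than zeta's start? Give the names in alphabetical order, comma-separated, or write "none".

Conditions: its start is strictly after epsilon's end (X.start > Tue 07:00) AND its end is no earlier than zeta's start (X.end >= Wed 03:00).
eta: start Thu 04:00 > Tue 07:00? ✓; end Sat 21:00 >= Wed 03:00? ✓ → yes.
lambda: start Fri 20:00 > Tue 07:00? ✓; end Sat 07:00 >= Wed 03:00? ✓ → yes.
theta: start Tue 13:00 > Tue 07:00? ✓; end Thu 01:00 >= Wed 03:00? ✓ → yes.
Result: eta, lambda, theta.

eta, lambda, theta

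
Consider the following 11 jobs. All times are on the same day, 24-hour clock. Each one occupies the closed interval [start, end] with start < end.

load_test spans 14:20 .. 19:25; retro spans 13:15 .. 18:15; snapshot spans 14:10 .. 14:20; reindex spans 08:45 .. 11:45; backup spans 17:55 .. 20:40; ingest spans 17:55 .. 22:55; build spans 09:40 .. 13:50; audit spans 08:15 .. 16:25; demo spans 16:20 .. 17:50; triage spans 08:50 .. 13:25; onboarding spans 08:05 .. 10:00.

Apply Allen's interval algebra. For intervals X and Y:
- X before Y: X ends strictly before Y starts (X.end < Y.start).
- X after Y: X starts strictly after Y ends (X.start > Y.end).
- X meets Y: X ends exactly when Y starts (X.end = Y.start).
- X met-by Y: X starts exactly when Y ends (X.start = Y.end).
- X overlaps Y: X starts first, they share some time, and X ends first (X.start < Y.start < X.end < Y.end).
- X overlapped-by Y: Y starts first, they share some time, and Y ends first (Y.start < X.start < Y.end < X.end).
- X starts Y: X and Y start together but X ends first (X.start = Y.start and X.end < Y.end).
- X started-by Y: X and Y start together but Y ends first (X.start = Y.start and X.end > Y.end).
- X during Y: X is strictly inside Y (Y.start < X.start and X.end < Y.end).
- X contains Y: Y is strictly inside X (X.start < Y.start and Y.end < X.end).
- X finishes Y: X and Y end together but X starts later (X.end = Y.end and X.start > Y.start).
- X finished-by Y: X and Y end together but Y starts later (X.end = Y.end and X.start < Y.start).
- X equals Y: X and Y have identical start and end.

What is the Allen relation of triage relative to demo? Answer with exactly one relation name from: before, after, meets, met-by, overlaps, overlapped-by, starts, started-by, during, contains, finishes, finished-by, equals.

triage = [08:50, 13:25]; demo = [16:20, 17:50].
Compare endpoints: triage.start < demo.start, triage.start < demo.end, triage.end < demo.start, triage.end < demo.end.
That pattern is 'before'.

before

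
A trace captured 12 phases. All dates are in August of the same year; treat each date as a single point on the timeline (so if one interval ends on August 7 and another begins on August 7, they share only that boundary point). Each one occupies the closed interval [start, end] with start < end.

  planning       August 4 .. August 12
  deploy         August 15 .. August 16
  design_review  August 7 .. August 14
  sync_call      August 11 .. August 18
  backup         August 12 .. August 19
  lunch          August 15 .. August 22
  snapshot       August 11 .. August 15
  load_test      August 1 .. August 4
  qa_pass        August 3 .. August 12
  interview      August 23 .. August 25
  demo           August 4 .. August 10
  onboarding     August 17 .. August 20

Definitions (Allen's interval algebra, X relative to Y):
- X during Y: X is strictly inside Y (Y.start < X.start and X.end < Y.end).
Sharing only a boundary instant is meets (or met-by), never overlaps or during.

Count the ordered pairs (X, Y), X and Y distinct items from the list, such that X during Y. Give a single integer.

Checking all 132 ordered pairs for relation 'during'; matching pairs in alphabetical order:
(demo, qa_pass): demo during qa_pass ✓
(deploy, backup): deploy during backup ✓
(deploy, sync_call): deploy during sync_call ✓
(onboarding, lunch): onboarding during lunch ✓
Count: 4.

4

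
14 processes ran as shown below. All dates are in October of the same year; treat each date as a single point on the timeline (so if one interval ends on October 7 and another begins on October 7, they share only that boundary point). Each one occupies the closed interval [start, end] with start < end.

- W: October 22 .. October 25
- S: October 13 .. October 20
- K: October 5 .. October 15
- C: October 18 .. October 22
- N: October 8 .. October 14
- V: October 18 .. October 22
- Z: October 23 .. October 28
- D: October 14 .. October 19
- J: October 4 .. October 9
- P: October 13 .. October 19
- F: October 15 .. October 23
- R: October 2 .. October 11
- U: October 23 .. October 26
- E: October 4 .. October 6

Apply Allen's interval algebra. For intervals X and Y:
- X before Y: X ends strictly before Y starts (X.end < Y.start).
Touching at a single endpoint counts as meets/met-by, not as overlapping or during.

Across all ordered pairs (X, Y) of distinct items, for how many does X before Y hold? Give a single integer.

52

Checking all 182 ordered pairs for relation 'before'; matching pairs in alphabetical order:
(C, U): C before U ✓
(C, Z): C before Z ✓
(D, U): D before U ✓
(D, W): D before W ✓
(D, Z): D before Z ✓
(E, C): E before C ✓
(E, D): E before D ✓
(E, F): E before F ✓
(E, N): E before N ✓
(E, P): E before P ✓
(E, S): E before S ✓
(E, U): E before U ✓
(E, V): E before V ✓
(E, W): E before W ✓
(E, Z): E before Z ✓
(J, C): J before C ✓
(J, D): J before D ✓
(J, F): J before F ✓
(J, P): J before P ✓
(J, S): J before S ✓
(J, U): J before U ✓
(J, V): J before V ✓
(J, W): J before W ✓
(J, Z): J before Z ✓
... plus 28 further pairs not listed.
Count: 52.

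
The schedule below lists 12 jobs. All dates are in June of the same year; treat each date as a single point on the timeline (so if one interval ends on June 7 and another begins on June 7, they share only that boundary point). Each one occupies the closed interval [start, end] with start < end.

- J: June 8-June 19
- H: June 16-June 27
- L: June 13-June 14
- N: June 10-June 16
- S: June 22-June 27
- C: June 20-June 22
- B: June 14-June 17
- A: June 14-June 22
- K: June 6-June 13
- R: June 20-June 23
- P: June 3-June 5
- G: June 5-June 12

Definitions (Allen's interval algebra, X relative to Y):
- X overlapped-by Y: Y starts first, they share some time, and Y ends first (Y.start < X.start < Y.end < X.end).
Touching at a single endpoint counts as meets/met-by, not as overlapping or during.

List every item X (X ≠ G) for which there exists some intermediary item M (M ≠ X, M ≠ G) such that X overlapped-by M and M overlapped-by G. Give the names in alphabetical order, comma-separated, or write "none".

Target G = [June 5, June 12].
Intermediaries M with M overlapped-by G: J, K, N.
Via J — items with X overlapped-by J: A, H.
Via K — items with X overlapped-by K: J, N.
Via N — items with X overlapped-by N: A, B.
Union: A, B, H, J, N.

A, B, H, J, N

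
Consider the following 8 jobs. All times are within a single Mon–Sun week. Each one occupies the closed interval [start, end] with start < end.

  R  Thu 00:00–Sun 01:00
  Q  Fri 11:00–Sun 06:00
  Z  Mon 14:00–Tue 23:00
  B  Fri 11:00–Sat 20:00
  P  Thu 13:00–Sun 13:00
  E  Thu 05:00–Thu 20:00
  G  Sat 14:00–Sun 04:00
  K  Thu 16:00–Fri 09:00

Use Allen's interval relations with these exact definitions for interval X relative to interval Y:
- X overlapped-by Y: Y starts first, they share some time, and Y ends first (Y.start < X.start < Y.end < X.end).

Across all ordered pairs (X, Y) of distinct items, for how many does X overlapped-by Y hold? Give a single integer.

6

Checking all 56 ordered pairs for relation 'overlapped-by'; matching pairs in alphabetical order:
(G, B): G overlapped-by B ✓
(G, R): G overlapped-by R ✓
(K, E): K overlapped-by E ✓
(P, E): P overlapped-by E ✓
(P, R): P overlapped-by R ✓
(Q, R): Q overlapped-by R ✓
Count: 6.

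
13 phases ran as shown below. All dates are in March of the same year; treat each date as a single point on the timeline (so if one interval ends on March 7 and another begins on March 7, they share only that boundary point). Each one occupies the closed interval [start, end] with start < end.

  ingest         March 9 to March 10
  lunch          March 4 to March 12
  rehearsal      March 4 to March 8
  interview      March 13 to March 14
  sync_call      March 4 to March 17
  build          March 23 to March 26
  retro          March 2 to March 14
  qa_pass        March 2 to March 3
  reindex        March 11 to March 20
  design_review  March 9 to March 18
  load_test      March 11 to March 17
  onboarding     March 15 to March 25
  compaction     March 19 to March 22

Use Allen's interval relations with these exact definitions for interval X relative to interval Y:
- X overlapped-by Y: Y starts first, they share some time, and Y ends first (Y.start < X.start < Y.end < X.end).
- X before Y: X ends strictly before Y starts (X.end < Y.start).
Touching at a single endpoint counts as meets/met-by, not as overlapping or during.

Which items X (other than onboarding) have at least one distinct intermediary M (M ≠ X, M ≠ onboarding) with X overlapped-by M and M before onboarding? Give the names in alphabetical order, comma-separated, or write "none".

Target onboarding = [March 15, March 25].
Intermediaries M with M before onboarding: ingest, interview, lunch, qa_pass, rehearsal, retro.
Via ingest — items with X overlapped-by ingest: none.
Via interview — items with X overlapped-by interview: none.
Via lunch — items with X overlapped-by lunch: design_review, load_test, reindex.
Via qa_pass — items with X overlapped-by qa_pass: none.
Via rehearsal — items with X overlapped-by rehearsal: none.
Via retro — items with X overlapped-by retro: design_review, load_test, reindex, sync_call.
Union: design_review, load_test, reindex, sync_call.

design_review, load_test, reindex, sync_call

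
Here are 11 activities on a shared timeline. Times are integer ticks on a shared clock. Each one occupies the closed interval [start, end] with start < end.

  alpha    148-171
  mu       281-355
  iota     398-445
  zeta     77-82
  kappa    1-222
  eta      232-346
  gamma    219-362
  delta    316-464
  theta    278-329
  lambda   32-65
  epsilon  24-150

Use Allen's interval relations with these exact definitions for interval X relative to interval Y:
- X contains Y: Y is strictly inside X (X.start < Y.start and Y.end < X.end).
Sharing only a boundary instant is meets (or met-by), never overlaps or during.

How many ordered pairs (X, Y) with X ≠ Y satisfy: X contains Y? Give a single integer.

11

Checking all 110 ordered pairs for relation 'contains'; matching pairs in alphabetical order:
(delta, iota): delta contains iota ✓
(epsilon, lambda): epsilon contains lambda ✓
(epsilon, zeta): epsilon contains zeta ✓
(eta, theta): eta contains theta ✓
(gamma, eta): gamma contains eta ✓
(gamma, mu): gamma contains mu ✓
(gamma, theta): gamma contains theta ✓
(kappa, alpha): kappa contains alpha ✓
(kappa, epsilon): kappa contains epsilon ✓
(kappa, lambda): kappa contains lambda ✓
(kappa, zeta): kappa contains zeta ✓
Count: 11.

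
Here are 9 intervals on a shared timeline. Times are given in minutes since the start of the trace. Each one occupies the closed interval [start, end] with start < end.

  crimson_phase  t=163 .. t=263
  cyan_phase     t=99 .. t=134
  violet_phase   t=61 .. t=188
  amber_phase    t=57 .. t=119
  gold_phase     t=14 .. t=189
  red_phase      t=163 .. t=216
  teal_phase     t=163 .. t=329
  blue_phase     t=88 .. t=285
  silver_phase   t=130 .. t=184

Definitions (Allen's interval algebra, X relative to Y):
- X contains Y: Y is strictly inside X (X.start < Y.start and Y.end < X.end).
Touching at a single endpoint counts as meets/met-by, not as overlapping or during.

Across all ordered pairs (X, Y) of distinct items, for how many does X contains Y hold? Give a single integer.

Checking all 72 ordered pairs for relation 'contains'; matching pairs in alphabetical order:
(blue_phase, crimson_phase): blue_phase contains crimson_phase ✓
(blue_phase, cyan_phase): blue_phase contains cyan_phase ✓
(blue_phase, red_phase): blue_phase contains red_phase ✓
(blue_phase, silver_phase): blue_phase contains silver_phase ✓
(gold_phase, amber_phase): gold_phase contains amber_phase ✓
(gold_phase, cyan_phase): gold_phase contains cyan_phase ✓
(gold_phase, silver_phase): gold_phase contains silver_phase ✓
(gold_phase, violet_phase): gold_phase contains violet_phase ✓
(violet_phase, cyan_phase): violet_phase contains cyan_phase ✓
(violet_phase, silver_phase): violet_phase contains silver_phase ✓
Count: 10.

10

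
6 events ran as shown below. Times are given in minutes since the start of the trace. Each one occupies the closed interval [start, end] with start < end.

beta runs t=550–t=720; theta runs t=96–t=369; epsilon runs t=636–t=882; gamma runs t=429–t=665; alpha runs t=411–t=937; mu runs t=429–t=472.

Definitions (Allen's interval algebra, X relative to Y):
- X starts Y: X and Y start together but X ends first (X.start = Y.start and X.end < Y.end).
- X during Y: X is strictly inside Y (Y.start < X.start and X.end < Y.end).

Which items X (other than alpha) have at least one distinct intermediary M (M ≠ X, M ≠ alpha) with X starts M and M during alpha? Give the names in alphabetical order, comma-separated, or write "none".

mu

Target alpha = [t=411, t=937].
Intermediaries M with M during alpha: beta, epsilon, gamma, mu.
Via beta — items with X starts beta: none.
Via epsilon — items with X starts epsilon: none.
Via gamma — items with X starts gamma: mu.
Via mu — items with X starts mu: none.
Union: mu.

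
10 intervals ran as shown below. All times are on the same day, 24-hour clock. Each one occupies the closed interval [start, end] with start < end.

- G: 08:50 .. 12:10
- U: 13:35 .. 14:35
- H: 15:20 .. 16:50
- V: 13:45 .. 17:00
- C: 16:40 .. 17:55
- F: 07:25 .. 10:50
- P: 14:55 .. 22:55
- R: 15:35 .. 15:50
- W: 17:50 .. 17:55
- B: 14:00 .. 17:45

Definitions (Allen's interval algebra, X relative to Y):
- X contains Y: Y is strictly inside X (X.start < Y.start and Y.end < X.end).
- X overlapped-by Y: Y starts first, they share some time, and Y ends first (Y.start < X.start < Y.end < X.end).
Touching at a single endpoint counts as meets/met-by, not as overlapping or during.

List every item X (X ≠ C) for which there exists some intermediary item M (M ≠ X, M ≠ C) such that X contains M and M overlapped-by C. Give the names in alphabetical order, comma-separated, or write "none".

Target C = [16:40, 17:55].
Intermediaries M with M overlapped-by C: none.
Union: none.

none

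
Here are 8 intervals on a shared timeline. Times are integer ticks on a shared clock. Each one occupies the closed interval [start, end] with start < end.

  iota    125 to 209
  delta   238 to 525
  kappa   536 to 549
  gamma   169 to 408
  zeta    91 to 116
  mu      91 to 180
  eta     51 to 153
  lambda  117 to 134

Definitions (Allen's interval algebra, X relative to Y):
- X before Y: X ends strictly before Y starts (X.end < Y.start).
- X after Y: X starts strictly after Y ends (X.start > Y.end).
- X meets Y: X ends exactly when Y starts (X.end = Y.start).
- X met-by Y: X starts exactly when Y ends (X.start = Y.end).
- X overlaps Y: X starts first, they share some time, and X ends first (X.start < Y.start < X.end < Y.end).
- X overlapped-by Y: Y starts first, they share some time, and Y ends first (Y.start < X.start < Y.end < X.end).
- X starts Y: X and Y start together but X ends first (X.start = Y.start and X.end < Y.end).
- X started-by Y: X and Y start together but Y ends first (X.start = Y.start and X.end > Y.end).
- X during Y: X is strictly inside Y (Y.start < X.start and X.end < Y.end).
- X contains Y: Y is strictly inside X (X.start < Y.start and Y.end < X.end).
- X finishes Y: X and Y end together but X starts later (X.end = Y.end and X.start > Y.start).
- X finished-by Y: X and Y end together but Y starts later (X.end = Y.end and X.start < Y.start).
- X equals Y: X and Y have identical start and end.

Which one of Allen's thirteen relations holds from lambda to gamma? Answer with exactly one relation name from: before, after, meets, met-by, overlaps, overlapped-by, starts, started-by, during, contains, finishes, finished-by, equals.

before

lambda = [117, 134]; gamma = [169, 408].
Compare endpoints: lambda.start < gamma.start, lambda.start < gamma.end, lambda.end < gamma.start, lambda.end < gamma.end.
That pattern is 'before'.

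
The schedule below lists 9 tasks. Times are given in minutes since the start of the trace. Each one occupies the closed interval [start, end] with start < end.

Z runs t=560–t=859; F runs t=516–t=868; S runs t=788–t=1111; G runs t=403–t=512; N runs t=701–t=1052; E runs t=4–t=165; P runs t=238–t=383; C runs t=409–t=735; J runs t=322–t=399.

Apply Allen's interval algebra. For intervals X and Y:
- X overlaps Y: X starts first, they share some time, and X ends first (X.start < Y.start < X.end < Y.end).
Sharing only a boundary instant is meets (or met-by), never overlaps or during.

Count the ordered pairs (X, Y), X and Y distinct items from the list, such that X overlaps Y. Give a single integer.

10

Checking all 72 ordered pairs for relation 'overlaps'; matching pairs in alphabetical order:
(C, F): C overlaps F ✓
(C, N): C overlaps N ✓
(C, Z): C overlaps Z ✓
(F, N): F overlaps N ✓
(F, S): F overlaps S ✓
(G, C): G overlaps C ✓
(N, S): N overlaps S ✓
(P, J): P overlaps J ✓
(Z, N): Z overlaps N ✓
(Z, S): Z overlaps S ✓
Count: 10.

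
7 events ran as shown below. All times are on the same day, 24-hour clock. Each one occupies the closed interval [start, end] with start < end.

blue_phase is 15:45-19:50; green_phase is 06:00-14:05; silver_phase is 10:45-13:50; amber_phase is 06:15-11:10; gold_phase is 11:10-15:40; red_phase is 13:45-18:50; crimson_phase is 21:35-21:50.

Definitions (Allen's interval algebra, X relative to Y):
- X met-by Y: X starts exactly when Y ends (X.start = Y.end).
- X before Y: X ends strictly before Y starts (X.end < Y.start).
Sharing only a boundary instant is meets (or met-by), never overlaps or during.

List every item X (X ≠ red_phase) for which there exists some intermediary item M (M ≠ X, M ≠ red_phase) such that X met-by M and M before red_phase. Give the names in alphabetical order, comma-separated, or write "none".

Target red_phase = [13:45, 18:50].
Intermediaries M with M before red_phase: amber_phase.
Via amber_phase — items with X met-by amber_phase: gold_phase.
Union: gold_phase.

gold_phase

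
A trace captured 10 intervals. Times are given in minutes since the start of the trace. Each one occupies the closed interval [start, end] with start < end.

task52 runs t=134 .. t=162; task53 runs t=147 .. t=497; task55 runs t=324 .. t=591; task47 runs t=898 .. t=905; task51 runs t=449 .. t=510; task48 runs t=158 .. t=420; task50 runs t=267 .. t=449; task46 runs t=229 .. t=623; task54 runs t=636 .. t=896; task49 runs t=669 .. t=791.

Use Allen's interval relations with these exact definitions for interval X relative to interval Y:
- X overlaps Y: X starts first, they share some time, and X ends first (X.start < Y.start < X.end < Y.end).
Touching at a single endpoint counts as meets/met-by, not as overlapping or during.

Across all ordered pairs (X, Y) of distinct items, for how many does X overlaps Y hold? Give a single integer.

9

Checking all 90 ordered pairs for relation 'overlaps'; matching pairs in alphabetical order:
(task48, task46): task48 overlaps task46 ✓
(task48, task50): task48 overlaps task50 ✓
(task48, task55): task48 overlaps task55 ✓
(task50, task55): task50 overlaps task55 ✓
(task52, task48): task52 overlaps task48 ✓
(task52, task53): task52 overlaps task53 ✓
(task53, task46): task53 overlaps task46 ✓
(task53, task51): task53 overlaps task51 ✓
(task53, task55): task53 overlaps task55 ✓
Count: 9.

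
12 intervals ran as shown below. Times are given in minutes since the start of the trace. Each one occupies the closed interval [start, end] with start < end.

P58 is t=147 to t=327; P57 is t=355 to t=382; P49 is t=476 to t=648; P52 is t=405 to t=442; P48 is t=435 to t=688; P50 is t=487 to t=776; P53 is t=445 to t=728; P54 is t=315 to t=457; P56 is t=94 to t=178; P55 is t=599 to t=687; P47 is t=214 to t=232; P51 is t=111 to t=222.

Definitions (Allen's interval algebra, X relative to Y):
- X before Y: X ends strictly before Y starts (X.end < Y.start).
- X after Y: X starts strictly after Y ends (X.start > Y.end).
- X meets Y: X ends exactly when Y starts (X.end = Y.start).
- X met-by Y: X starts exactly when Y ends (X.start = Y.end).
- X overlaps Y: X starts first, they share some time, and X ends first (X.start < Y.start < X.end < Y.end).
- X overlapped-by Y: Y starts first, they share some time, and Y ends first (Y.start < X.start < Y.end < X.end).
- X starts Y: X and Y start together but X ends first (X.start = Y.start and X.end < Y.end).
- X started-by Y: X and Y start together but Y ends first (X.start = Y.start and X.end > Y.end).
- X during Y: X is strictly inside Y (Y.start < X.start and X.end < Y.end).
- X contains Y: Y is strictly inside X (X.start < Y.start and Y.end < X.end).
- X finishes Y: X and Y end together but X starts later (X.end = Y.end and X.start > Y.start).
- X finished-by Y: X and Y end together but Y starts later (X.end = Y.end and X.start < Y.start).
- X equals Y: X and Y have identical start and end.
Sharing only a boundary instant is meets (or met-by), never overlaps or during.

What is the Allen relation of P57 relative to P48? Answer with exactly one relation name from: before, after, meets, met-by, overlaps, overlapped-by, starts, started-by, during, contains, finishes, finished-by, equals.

before

P57 = [t=355, t=382]; P48 = [t=435, t=688].
Compare endpoints: P57.start < P48.start, P57.start < P48.end, P57.end < P48.start, P57.end < P48.end.
That pattern is 'before'.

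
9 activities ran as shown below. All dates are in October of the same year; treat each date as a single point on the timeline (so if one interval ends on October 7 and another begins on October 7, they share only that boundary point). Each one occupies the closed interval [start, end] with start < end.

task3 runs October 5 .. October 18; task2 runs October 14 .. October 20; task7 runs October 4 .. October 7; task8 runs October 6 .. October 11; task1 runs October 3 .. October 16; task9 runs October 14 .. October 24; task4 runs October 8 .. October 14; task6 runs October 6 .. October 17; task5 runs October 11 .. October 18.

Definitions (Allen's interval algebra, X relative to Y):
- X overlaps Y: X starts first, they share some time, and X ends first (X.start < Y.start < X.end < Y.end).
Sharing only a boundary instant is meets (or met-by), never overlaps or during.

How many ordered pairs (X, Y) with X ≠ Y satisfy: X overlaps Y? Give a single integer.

Checking all 72 ordered pairs for relation 'overlaps'; matching pairs in alphabetical order:
(task1, task2): task1 overlaps task2 ✓
(task1, task3): task1 overlaps task3 ✓
(task1, task5): task1 overlaps task5 ✓
(task1, task6): task1 overlaps task6 ✓
(task1, task9): task1 overlaps task9 ✓
(task3, task2): task3 overlaps task2 ✓
(task3, task9): task3 overlaps task9 ✓
(task4, task5): task4 overlaps task5 ✓
(task5, task2): task5 overlaps task2 ✓
(task5, task9): task5 overlaps task9 ✓
(task6, task2): task6 overlaps task2 ✓
(task6, task5): task6 overlaps task5 ✓
(task6, task9): task6 overlaps task9 ✓
(task7, task3): task7 overlaps task3 ✓
(task7, task6): task7 overlaps task6 ✓
(task7, task8): task7 overlaps task8 ✓
(task8, task4): task8 overlaps task4 ✓
Count: 17.

17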